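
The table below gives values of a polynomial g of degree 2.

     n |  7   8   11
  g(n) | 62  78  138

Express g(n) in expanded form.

Write g(n) = an^2 + bn + c. Substituting each data point gives a linear system:
  49a + 7b + c = 62
  64a + 8b + c = 78
  121a + 11b + c = 138
Solving the system yields a = 1, b = 1, c = 6.
So g(n) = n^2 + n + 6.
Check: g(7) = 62. ✓

g(n) = n^2 + n + 6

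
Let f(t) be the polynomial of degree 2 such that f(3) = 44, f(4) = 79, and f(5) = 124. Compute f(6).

179

Forward differences of the values at t = 3, 4, 5:
  f  : 44  79  124
  Δ  : 35  45
  Δ^2: 10
The second differences are constant, confirming degree 2.
Interpolating (Newton forward form) and evaluating at t = 6 gives f(6) = 179.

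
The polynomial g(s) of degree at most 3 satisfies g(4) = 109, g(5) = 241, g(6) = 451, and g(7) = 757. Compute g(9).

Forward differences of the values at s = 4, 5, 6, 7:
  g  : 109  241  451  757
  Δ  : 132  210  306
  Δ^2: 78  96
  Δ^3: 18
The third differences are constant, confirming degree 3.
Interpolating (Newton forward form) and evaluating at s = 9 gives g(9) = 1729.

1729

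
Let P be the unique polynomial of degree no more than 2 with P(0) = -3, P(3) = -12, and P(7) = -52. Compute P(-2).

Write P(t) = at^2 + bt + c. Substituting each data point gives a linear system:
  c = -3
  9a + 3b + c = -12
  49a + 7b + c = -52
Solving the system yields a = -1, b = 0, c = -3.
So P(t) = -t^2 - 3.
Then P(-2) = -7.

-7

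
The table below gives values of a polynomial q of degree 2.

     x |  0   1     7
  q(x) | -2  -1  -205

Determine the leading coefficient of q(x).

-5

Write q(x) = ax^2 + bx + c. Substituting each data point gives a linear system:
  c = -2
  a + b + c = -1
  49a + 7b + c = -205
Solving the system yields a = -5, b = 6, c = -2.
So q(x) = -5x^2 + 6x - 2.
The leading coefficient is -5.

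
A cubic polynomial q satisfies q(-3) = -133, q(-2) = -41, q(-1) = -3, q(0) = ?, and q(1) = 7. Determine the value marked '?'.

5

The 4 known points determine the degree-3 polynomial uniquely.
Write q(t) = at^3 + bt^2 + ct + d. Substituting each data point gives a linear system:
  -27a + 9b - 3c + d = -133
  -8a + 4b - 2c + d = -41
  -a + b - c + d = -3
  a + b + c + d = 7
Solving the system yields a = 4, b = -3, c = 1, d = 5.
So q(t) = 4t^3 - 3t^2 + t + 5.
Then q(0) = 5.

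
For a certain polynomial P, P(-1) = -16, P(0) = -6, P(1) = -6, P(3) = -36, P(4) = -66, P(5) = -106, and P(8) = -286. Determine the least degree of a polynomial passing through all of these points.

2

Divided differences on the nodes -1, 0, 1, 3, 4, 5, 8:
  order 0: -16  -6  -6  -36  -66  -106  -286
  order 1: 10  0  -15  -30  -40  -60
  order 2: -5  -5  -5  -5  -5
  order 3: 0  0  0  0
  order 4: 0  0  0
  order 5: 0  0
  order 6: 0
The order-2 divided differences are all -5 (nonzero) and every higher order vanishes, so the data lies on a polynomial of degree exactly 2.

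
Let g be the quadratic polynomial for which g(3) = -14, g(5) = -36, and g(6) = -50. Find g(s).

Write g(s) = as^2 + bs + c. Substituting each data point gives a linear system:
  9a + 3b + c = -14
  25a + 5b + c = -36
  36a + 6b + c = -50
Solving the system yields a = -1, b = -3, c = 4.
So g(s) = -s² - 3s + 4.
Check: g(3) = -14. ✓

g(s) = -s^2 - 3s + 4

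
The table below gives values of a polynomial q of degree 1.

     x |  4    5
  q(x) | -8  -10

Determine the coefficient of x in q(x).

Write q(x) = ax + b. Substituting each data point gives a linear system:
  4a + b = -8
  5a + b = -10
Solving the system yields a = -2, b = 0.
So q(x) = -2x.
The leading coefficient is -2.

-2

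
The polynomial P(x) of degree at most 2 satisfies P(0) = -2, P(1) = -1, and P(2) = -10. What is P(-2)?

Forward differences of the values at x = 0, 1, 2:
  P  : -2  -1  -10
  Δ  : 1  -9
  Δ^2: -10
The second differences are constant, confirming degree 2.
Interpolating (Newton forward form) and evaluating at x = -2 gives P(-2) = -34.

-34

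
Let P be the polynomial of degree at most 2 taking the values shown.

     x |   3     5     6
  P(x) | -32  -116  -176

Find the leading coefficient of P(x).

-6

Write P(x) = ax^2 + bx + c. Substituting each data point gives a linear system:
  9a + 3b + c = -32
  25a + 5b + c = -116
  36a + 6b + c = -176
Solving the system yields a = -6, b = 6, c = 4.
So P(x) = -6x² + 6x + 4.
The leading coefficient is -6.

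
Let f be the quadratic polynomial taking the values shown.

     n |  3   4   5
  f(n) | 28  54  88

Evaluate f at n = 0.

-2

Write f(n) = an^2 + bn + c. Substituting each data point gives a linear system:
  9a + 3b + c = 28
  16a + 4b + c = 54
  25a + 5b + c = 88
Solving the system yields a = 4, b = -2, c = -2.
So f(n) = 4n² - 2n - 2.
Then f(0) = -2.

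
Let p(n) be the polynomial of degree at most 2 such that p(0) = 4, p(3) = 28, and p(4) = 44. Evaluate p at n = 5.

64

Write p(n) = an^2 + bn + c. Substituting each data point gives a linear system:
  c = 4
  9a + 3b + c = 28
  16a + 4b + c = 44
Solving the system yields a = 2, b = 2, c = 4.
So p(n) = 2n^2 + 2n + 4.
Then p(5) = 64.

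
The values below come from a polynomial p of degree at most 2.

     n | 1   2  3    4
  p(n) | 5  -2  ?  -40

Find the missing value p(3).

On equispaced nodes a degree-2 polynomial has vanishing third forward difference, so
  - p(1) + 3·p(2) - 3·p(3) + p(4) = 0.
Substituting the known values and solving for p(3):
  -3·p(3) = 51
  p(3) = -17.

-17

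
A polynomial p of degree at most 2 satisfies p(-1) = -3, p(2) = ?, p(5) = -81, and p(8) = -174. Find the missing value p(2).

On equispaced nodes a degree-2 polynomial has vanishing third forward difference, so
  - p(-1) + 3·p(2) - 3·p(5) + p(8) = 0.
Substituting the known values and solving for p(2):
  3·p(2) = -72
  p(2) = -24.

-24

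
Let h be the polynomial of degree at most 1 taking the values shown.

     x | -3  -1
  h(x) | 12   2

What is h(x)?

Write h(x) = ax + b. Substituting each data point gives a linear system:
  -3a + b = 12
  -a + b = 2
Solving the system yields a = -5, b = -3.
So h(x) = -5x - 3.
Check: h(-1) = 2. ✓

h(x) = -5x - 3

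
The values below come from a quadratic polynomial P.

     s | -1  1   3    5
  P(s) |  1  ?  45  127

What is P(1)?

3

The 3 known points determine the degree-2 polynomial uniquely.
Write P(s) = as^2 + bs + c. Substituting each data point gives a linear system:
  a - b + c = 1
  9a + 3b + c = 45
  25a + 5b + c = 127
Solving the system yields a = 5, b = 1, c = -3.
So P(s) = 5s² + s - 3.
Then P(1) = 3.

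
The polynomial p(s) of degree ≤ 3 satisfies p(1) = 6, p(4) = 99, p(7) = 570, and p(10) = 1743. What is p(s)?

Using the Lagrange interpolation formula with nodes 1, 4, 7, 10:
  L_0(s) = (s - 4)(s - 7)(s - 10) / -162
  L_1(s) = (s - 1)(s - 7)(s - 10) / 54
  L_2(s) = (s - 1)(s - 4)(s - 10) / -54
  L_3(s) = (s - 1)(s - 4)(s - 7) / 162
Then p(s) = 6·L_0(s) + 99·L_1(s) + 570·L_2(s) + 1743·L_3(s).
Expanding and collecting terms gives p(s) = 2s^3 - 3s^2 + 4s + 3.
Check: p(1) = 6. ✓

p(s) = 2s^3 - 3s^2 + 4s + 3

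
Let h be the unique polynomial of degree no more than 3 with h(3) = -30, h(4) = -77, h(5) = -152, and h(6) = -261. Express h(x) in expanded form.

Write h(x) = ax^3 + bx^2 + cx + d. Substituting each data point gives a linear system:
  27a + 9b + 3c + d = -30
  64a + 16b + 4c + d = -77
  125a + 25b + 5c + d = -152
  216a + 36b + 6c + d = -261
Solving the system yields a = -1, b = -2, c = 4, d = 3.
So h(x) = -x³ - 2x² + 4x + 3.
Check: h(4) = -77. ✓

h(x) = -x^3 - 2x^2 + 4x + 3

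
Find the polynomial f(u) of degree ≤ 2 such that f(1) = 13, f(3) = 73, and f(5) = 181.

Write f(u) = au^2 + bu + c. Substituting each data point gives a linear system:
  a + b + c = 13
  9a + 3b + c = 73
  25a + 5b + c = 181
Solving the system yields a = 6, b = 6, c = 1.
So f(u) = 6u² + 6u + 1.
Check: f(5) = 181. ✓

f(u) = 6u^2 + 6u + 1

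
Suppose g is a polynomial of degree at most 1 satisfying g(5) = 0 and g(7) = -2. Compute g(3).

Using the Lagrange interpolation formula with nodes 5, 7:
  L_0(u) = (u - 7) / -2
  L_1(u) = (u - 5) / 2
Then g(u) = 0·L_0(u) - 2·L_1(u).
Expanding and collecting terms gives g(u) = -u + 5.
Evaluating at u = 3: g(3) = 2.

2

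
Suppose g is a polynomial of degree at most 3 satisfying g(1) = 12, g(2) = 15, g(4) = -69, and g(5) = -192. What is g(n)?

Write g(n) = an^3 + bn^2 + cn + d. Substituting each data point gives a linear system:
  a + b + c + d = 12
  8a + 4b + 2c + d = 15
  64a + 16b + 4c + d = -69
  125a + 25b + 5c + d = -192
Solving the system yields a = -3, b = 6, c = 6, d = 3.
So g(n) = -3n^3 + 6n^2 + 6n + 3.
Check: g(1) = 12. ✓

g(n) = -3n^3 + 6n^2 + 6n + 3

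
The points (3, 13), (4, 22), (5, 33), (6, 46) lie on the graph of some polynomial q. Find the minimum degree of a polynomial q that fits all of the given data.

Forward differences of the values at n = 3, 4, 5, 6:
  q  : 13  22  33  46
  Δ  : 9  11  13
  Δ^2: 2  2
  Δ^3: 0
The second differences are constant (2) and nonzero, while all higher differences vanish, so the minimal degree is 2.

2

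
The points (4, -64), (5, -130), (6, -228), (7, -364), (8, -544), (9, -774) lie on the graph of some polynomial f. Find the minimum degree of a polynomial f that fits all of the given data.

3

Forward differences of the values at t = 4, 5, 6, 7, 8, 9:
  f  : -64  -130  -228  -364  -544  -774
  Δ  : -66  -98  -136  -180  -230
  Δ^2: -32  -38  -44  -50
  Δ^3: -6  -6  -6
  Δ^4: 0  0
  Δ^5: 0
The third differences are constant (-6) and nonzero, while all higher differences vanish, so the minimal degree is 3.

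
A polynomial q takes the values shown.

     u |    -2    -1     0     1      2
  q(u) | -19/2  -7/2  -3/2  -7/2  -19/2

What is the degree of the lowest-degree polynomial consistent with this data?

2

Forward differences of the values at u = -2, -1, 0, 1, 2:
  q  : -19/2  -7/2  -3/2  -7/2  -19/2
  Δ  : 6  2  -2  -6
  Δ^2: -4  -4  -4
  Δ^3: 0  0
  Δ^4: 0
The second differences are constant (-4) and nonzero, while all higher differences vanish, so the minimal degree is 2.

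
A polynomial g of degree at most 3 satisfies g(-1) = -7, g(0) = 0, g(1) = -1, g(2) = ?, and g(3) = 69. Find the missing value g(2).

14

The 4 known points determine the degree-3 polynomial uniquely.
Write g(x) = ax^3 + bx^2 + cx + d. Substituting each data point gives a linear system:
  -a + b - c + d = -7
  d = 0
  a + b + c + d = -1
  27a + 9b + 3c + d = 69
Solving the system yields a = 4, b = -4, c = -1, d = 0.
So g(x) = 4x^3 - 4x^2 - x.
Then g(2) = 14.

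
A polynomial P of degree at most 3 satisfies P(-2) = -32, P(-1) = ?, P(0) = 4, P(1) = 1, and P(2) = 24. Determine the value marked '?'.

3

On equispaced nodes a degree-3 polynomial has vanishing fourth forward difference, so
  P(-2) - 4·P(-1) + 6·P(0) - 4·P(1) + P(2) = 0.
Substituting the known values and solving for P(-1):
  -4·P(-1) = -12
  P(-1) = 3.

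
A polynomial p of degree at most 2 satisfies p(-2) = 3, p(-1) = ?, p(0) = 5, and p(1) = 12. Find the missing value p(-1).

2

The 3 known points determine the degree-2 polynomial uniquely.
Write p(x) = ax^2 + bx + c. Substituting each data point gives a linear system:
  4a - 2b + c = 3
  c = 5
  a + b + c = 12
Solving the system yields a = 2, b = 5, c = 5.
So p(x) = 2x^2 + 5x + 5.
Then p(-1) = 2.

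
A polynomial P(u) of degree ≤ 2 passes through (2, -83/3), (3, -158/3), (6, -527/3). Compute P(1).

Using the Lagrange interpolation formula with nodes 2, 3, 6:
  L_0(u) = (u - 3)(u - 6) / 4
  L_1(u) = (u - 2)(u - 6) / -3
  L_2(u) = (u - 2)(u - 3) / 12
Then P(u) = -83/3·L_0(u) - 158/3·L_1(u) - 527/3·L_2(u).
Expanding and collecting terms gives P(u) = -4u² - 5u - 5/3.
Evaluating at u = 1: P(1) = -32/3.

-32/3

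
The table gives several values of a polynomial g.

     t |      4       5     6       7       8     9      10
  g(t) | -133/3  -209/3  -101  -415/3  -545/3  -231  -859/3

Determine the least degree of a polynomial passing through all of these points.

2

Forward differences of the values at t = 4, 5, 6, 7, 8, 9, 10:
  g  : -133/3  -209/3  -101  -415/3  -545/3  -231  -859/3
  Δ  : -76/3  -94/3  -112/3  -130/3  -148/3  -166/3
  Δ^2: -6  -6  -6  -6  -6
  Δ^3: 0  0  0  0
  Δ^4: 0  0  0
  Δ^5: 0  0
  Δ^6: 0
The second differences are constant (-6) and nonzero, while all higher differences vanish, so the minimal degree is 2.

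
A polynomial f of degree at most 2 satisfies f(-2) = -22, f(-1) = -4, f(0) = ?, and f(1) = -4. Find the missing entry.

On equispaced nodes a degree-2 polynomial has vanishing third forward difference, so
  - f(-2) + 3·f(-1) - 3·f(0) + f(1) = 0.
Substituting the known values and solving for f(0):
  -3·f(0) = -6
  f(0) = 2.

2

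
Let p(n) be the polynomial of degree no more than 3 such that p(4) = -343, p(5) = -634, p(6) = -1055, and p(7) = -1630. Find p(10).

-4519

Forward differences of the values at n = 4, 5, 6, 7:
  p  : -343  -634  -1055  -1630
  Δ  : -291  -421  -575
  Δ^2: -130  -154
  Δ^3: -24
The third differences are constant, confirming degree 3.
Interpolating (Newton forward form) and evaluating at n = 10 gives p(10) = -4519.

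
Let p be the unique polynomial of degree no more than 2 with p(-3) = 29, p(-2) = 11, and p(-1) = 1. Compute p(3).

41

Forward differences of the values at u = -3, -2, -1:
  p  : 29  11  1
  Δ  : -18  -10
  Δ^2: 8
The second differences are constant, confirming degree 2.
Interpolating (Newton forward form) and evaluating at u = 3 gives p(3) = 41.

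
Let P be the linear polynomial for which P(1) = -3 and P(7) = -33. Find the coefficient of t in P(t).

-5

Write P(t) = at + b. Substituting each data point gives a linear system:
  a + b = -3
  7a + b = -33
Solving the system yields a = -5, b = 2.
So P(t) = -5t + 2.
The leading coefficient is -5.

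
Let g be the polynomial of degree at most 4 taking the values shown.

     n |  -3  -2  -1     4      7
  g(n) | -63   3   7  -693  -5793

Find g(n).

g(n) = -2n^4 - 3n^3 + n^2 - 2n + 3

Using the Lagrange interpolation formula with nodes -3, -2, -1, 4, 7:
  L_0(n) = (n + 2)(n + 1)(n - 4)(n - 7) / 140
  L_1(n) = (n + 3)(n + 1)(n - 4)(n - 7) / -54
  L_2(n) = (n + 3)(n + 2)(n - 4)(n - 7) / 80
  L_3(n) = (n + 3)(n + 2)(n + 1)(n - 7) / -630
  L_4(n) = (n + 3)(n + 2)(n + 1)(n - 4) / 2160
Then g(n) = -63·L_0(n) + 3·L_1(n) + 7·L_2(n) - 693·L_3(n) - 5793·L_4(n).
Expanding and collecting terms gives g(n) = -2n^4 - 3n^3 + n^2 - 2n + 3.
Check: g(-2) = 3. ✓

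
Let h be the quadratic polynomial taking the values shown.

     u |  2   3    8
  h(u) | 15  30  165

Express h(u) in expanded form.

Using the Lagrange interpolation formula with nodes 2, 3, 8:
  L_0(u) = (u - 3)(u - 8) / 6
  L_1(u) = (u - 2)(u - 8) / -5
  L_2(u) = (u - 2)(u - 3) / 30
Then h(u) = 15·L_0(u) + 30·L_1(u) + 165·L_2(u).
Expanding and collecting terms gives h(u) = 2u^2 + 5u - 3.
Check: h(2) = 15. ✓

h(u) = 2u^2 + 5u - 3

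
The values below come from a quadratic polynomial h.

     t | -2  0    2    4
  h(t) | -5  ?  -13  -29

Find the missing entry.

On equispaced nodes a degree-2 polynomial has vanishing third forward difference, so
  - h(-2) + 3·h(0) - 3·h(2) + h(4) = 0.
Substituting the known values and solving for h(0):
  3·h(0) = -15
  h(0) = -5.

-5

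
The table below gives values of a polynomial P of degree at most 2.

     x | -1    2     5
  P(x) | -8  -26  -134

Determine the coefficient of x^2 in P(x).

-5

Write P(x) = ax^2 + bx + c. Substituting each data point gives a linear system:
  a - b + c = -8
  4a + 2b + c = -26
  25a + 5b + c = -134
Solving the system yields a = -5, b = -1, c = -4.
So P(x) = -5x^2 - x - 4.
The leading coefficient is -5.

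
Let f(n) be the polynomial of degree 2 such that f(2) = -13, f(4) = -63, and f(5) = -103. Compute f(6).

Using the Lagrange interpolation formula with nodes 2, 4, 5:
  L_0(n) = (n - 4)(n - 5) / 6
  L_1(n) = (n - 2)(n - 5) / -2
  L_2(n) = (n - 2)(n - 4) / 3
Then f(n) = -13·L_0(n) - 63·L_1(n) - 103·L_2(n).
Expanding and collecting terms gives f(n) = -5n^2 + 5n - 3.
Evaluating at n = 6: f(6) = -153.

-153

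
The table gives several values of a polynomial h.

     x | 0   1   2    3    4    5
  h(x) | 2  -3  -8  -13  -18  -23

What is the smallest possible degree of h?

Forward differences of the values at x = 0, 1, 2, 3, 4, 5:
  h  : 2  -3  -8  -13  -18  -23
  Δ  : -5  -5  -5  -5  -5
  Δ^2: 0  0  0  0
  Δ^3: 0  0  0
  Δ^4: 0  0
  Δ^5: 0
The first differences are constant (-5) and nonzero, while all higher differences vanish, so the minimal degree is 1.

1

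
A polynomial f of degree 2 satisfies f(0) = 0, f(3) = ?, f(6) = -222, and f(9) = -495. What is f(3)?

-57

On equispaced nodes a degree-2 polynomial has vanishing third forward difference, so
  - f(0) + 3·f(3) - 3·f(6) + f(9) = 0.
Substituting the known values and solving for f(3):
  3·f(3) = -171
  f(3) = -57.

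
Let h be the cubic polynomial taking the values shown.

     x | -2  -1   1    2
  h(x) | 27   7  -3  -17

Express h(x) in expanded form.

h(x) = -2x^3 + x^2 - 3x + 1

Write h(x) = ax^3 + bx^2 + cx + d. Substituting each data point gives a linear system:
  -8a + 4b - 2c + d = 27
  -a + b - c + d = 7
  a + b + c + d = -3
  8a + 4b + 2c + d = -17
Solving the system yields a = -2, b = 1, c = -3, d = 1.
So h(x) = -2x³ + x² - 3x + 1.
Check: h(-1) = 7. ✓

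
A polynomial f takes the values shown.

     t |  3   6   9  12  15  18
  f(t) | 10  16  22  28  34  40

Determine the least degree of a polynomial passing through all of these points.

1

Forward differences of the values at t = 3, 6, 9, 12, 15, 18:
  f  : 10  16  22  28  34  40
  Δ  : 6  6  6  6  6
  Δ^2: 0  0  0  0
  Δ^3: 0  0  0
  Δ^4: 0  0
  Δ^5: 0
The first differences are constant (6) and nonzero, while all higher differences vanish, so the minimal degree is 1.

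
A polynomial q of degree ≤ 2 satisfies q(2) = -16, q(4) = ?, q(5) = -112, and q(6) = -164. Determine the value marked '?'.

The 3 known points determine the degree-2 polynomial uniquely.
Write q(u) = au^2 + bu + c. Substituting each data point gives a linear system:
  4a + 2b + c = -16
  25a + 5b + c = -112
  36a + 6b + c = -164
Solving the system yields a = -5, b = 3, c = -2.
So q(u) = -5u^2 + 3u - 2.
Then q(4) = -70.

-70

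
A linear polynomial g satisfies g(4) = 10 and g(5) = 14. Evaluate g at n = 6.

18

Using the Lagrange interpolation formula with nodes 4, 5:
  L_0(n) = (n - 5) / -1
  L_1(n) = (n - 4) / 1
Then g(n) = 10·L_0(n) + 14·L_1(n).
Expanding and collecting terms gives g(n) = 4n - 6.
Evaluating at n = 6: g(6) = 18.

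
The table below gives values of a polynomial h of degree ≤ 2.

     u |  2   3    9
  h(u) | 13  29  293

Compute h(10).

365

Using the Lagrange interpolation formula with nodes 2, 3, 9:
  L_0(u) = (u - 3)(u - 9) / 7
  L_1(u) = (u - 2)(u - 9) / -6
  L_2(u) = (u - 2)(u - 3) / 42
Then h(u) = 13·L_0(u) + 29·L_1(u) + 293·L_2(u).
Expanding and collecting terms gives h(u) = 4u^2 - 4u + 5.
Evaluating at u = 10: h(10) = 365.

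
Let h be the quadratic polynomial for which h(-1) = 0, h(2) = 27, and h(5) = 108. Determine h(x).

h(x) = 3x^2 + 6x + 3

Using the Lagrange interpolation formula with nodes -1, 2, 5:
  L_0(x) = (x - 2)(x - 5) / 18
  L_1(x) = (x + 1)(x - 5) / -9
  L_2(x) = (x + 1)(x - 2) / 18
Then h(x) = 0·L_0(x) + 27·L_1(x) + 108·L_2(x).
Expanding and collecting terms gives h(x) = 3x² + 6x + 3.
Check: h(5) = 108. ✓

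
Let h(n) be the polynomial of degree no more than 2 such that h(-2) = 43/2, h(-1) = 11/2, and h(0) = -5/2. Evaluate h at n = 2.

11/2

Write h(n) = an^2 + bn + c. Substituting each data point gives a linear system:
  4a - 2b + c = 43/2
  a - b + c = 11/2
  c = -5/2
Solving the system yields a = 4, b = -4, c = -5/2.
So h(n) = 4n^2 - 4n - 5/2.
Then h(2) = 11/2.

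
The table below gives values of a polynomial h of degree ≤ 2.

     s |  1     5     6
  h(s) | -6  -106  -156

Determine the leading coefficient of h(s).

Write h(s) = as^2 + bs + c. Substituting each data point gives a linear system:
  a + b + c = -6
  25a + 5b + c = -106
  36a + 6b + c = -156
Solving the system yields a = -5, b = 5, c = -6.
So h(s) = -5s² + 5s - 6.
The leading coefficient is -5.

-5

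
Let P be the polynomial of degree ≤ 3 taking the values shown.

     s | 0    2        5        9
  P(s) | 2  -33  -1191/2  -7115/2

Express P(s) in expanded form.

P(s) = -5s^3 + s^2 + (1/2)s + 2

Write P(s) = as^3 + bs^2 + cs + d. Substituting each data point gives a linear system:
  d = 2
  8a + 4b + 2c + d = -33
  125a + 25b + 5c + d = -1191/2
  729a + 81b + 9c + d = -7115/2
Solving the system yields a = -5, b = 1, c = 1/2, d = 2.
So P(s) = -5s^3 + s^2 + (1/2)s + 2.
Check: P(9) = -7115/2. ✓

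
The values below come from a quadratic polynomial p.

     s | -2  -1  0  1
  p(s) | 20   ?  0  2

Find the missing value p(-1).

6

The 3 known points determine the degree-2 polynomial uniquely.
Write p(s) = as^2 + bs + c. Substituting each data point gives a linear system:
  4a - 2b + c = 20
  c = 0
  a + b + c = 2
Solving the system yields a = 4, b = -2, c = 0.
So p(s) = 4s² - 2s.
Then p(-1) = 6.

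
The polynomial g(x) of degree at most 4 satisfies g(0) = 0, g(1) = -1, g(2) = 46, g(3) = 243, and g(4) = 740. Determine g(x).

Write g(x) = ax^4 + bx^3 + cx^2 + dx + e. Substituting each data point gives a linear system:
  e = 0
  a + b + c + d + e = -1
  16a + 8b + 4c + 2d + e = 46
  81a + 27b + 9c + 3d + e = 243
  256a + 64b + 16c + 4d + e = 740
Solving the system yields a = 2, b = 5, c = -5, d = -3, e = 0.
So g(x) = 2x^4 + 5x^3 - 5x^2 - 3x.
Check: g(1) = -1. ✓

g(x) = 2x^4 + 5x^3 - 5x^2 - 3x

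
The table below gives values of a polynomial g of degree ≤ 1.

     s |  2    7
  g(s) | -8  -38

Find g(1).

Write g(s) = as + b. Substituting each data point gives a linear system:
  2a + b = -8
  7a + b = -38
Solving the system yields a = -6, b = 4.
So g(s) = -6s + 4.
Then g(1) = -2.

-2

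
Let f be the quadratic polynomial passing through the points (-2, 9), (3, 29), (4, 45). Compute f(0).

Write f(s) = as^2 + bs + c. Substituting each data point gives a linear system:
  4a - 2b + c = 9
  9a + 3b + c = 29
  16a + 4b + c = 45
Solving the system yields a = 2, b = 2, c = 5.
So f(s) = 2s^2 + 2s + 5.
Then f(0) = 5.

5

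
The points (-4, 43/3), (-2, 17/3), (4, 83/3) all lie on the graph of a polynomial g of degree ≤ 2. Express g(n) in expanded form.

Using the Lagrange interpolation formula with nodes -4, -2, 4:
  L_0(n) = (n + 2)(n - 4) / 16
  L_1(n) = (n + 4)(n - 4) / -12
  L_2(n) = (n + 4)(n + 2) / 48
Then g(n) = 43/3·L_0(n) + 17/3·L_1(n) + 83/3·L_2(n).
Expanding and collecting terms gives g(n) = n^2 + (5/3)n + 5.
Check: g(-4) = 43/3. ✓

g(n) = n^2 + (5/3)n + 5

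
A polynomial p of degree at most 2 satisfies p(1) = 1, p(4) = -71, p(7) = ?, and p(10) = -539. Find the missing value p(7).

-251

The 3 known points determine the degree-2 polynomial uniquely.
Write p(u) = au^2 + bu + c. Substituting each data point gives a linear system:
  a + b + c = 1
  16a + 4b + c = -71
  100a + 10b + c = -539
Solving the system yields a = -6, b = 6, c = 1.
So p(u) = -6u^2 + 6u + 1.
Then p(7) = -251.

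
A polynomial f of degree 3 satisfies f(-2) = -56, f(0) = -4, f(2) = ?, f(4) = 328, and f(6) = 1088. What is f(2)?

44

The 4 known points determine the degree-3 polynomial uniquely.
Write f(x) = ax^3 + bx^2 + cx + d. Substituting each data point gives a linear system:
  -8a + 4b - 2c + d = -56
  d = -4
  64a + 16b + 4c + d = 328
  216a + 36b + 6c + d = 1088
Solving the system yields a = 5, b = -1/2, c = 5, d = -4.
So f(x) = 5x^3 - (1/2)x^2 + 5x - 4.
Then f(2) = 44.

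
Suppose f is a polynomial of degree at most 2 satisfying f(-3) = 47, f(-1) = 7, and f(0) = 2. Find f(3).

Write f(t) = at^2 + bt + c. Substituting each data point gives a linear system:
  9a - 3b + c = 47
  a - b + c = 7
  c = 2
Solving the system yields a = 5, b = 0, c = 2.
So f(t) = 5t^2 + 2.
Then f(3) = 47.

47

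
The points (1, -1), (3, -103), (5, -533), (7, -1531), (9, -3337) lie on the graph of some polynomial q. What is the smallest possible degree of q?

3

Forward differences of the values at n = 1, 3, 5, 7, 9:
  q  : -1  -103  -533  -1531  -3337
  Δ  : -102  -430  -998  -1806
  Δ^2: -328  -568  -808
  Δ^3: -240  -240
  Δ^4: 0
The third differences are constant (-240) and nonzero, while all higher differences vanish, so the minimal degree is 3.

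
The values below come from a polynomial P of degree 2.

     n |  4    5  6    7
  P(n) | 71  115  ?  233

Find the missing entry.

The 3 known points determine the degree-2 polynomial uniquely.
Write P(n) = an^2 + bn + c. Substituting each data point gives a linear system:
  16a + 4b + c = 71
  25a + 5b + c = 115
  49a + 7b + c = 233
Solving the system yields a = 5, b = -1, c = -5.
So P(n) = 5n^2 - n - 5.
Then P(6) = 169.

169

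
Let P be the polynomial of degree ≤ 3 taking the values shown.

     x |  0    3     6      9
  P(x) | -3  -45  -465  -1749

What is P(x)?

P(x) = -3x^3 + 6x^2 - 5x - 3

Write P(x) = ax^3 + bx^2 + cx + d. Substituting each data point gives a linear system:
  d = -3
  27a + 9b + 3c + d = -45
  216a + 36b + 6c + d = -465
  729a + 81b + 9c + d = -1749
Solving the system yields a = -3, b = 6, c = -5, d = -3.
So P(x) = -3x^3 + 6x^2 - 5x - 3.
Check: P(3) = -45. ✓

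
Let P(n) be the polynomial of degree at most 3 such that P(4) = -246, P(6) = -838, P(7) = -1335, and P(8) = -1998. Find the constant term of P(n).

Write P(n) = an^3 + bn^2 + cn + d. Substituting each data point gives a linear system:
  64a + 16b + 4c + d = -246
  216a + 36b + 6c + d = -838
  343a + 49b + 7c + d = -1335
  512a + 64b + 8c + d = -1998
Solving the system yields a = -4, b = 1, c = -2, d = 2.
So P(n) = -4n³ + n² - 2n + 2.
The constant term is 2.

2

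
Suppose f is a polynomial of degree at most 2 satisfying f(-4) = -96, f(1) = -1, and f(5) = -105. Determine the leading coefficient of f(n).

Write f(n) = an^2 + bn + c. Substituting each data point gives a linear system:
  16a - 4b + c = -96
  a + b + c = -1
  25a + 5b + c = -105
Solving the system yields a = -5, b = 4, c = 0.
So f(n) = -5n^2 + 4n.
The leading coefficient is -5.

-5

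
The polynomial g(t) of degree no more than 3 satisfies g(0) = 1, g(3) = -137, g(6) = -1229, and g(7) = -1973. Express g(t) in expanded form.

g(t) = -6t^3 + t^2 + 5t + 1

Using the Lagrange interpolation formula with nodes 0, 3, 6, 7:
  L_0(t) = (t - 3)(t - 6)(t - 7) / -126
  L_1(t) = t(t - 6)(t - 7) / 36
  L_2(t) = t(t - 3)(t - 7) / -18
  L_3(t) = t(t - 3)(t - 6) / 28
Then g(t) = 1·L_0(t) - 137·L_1(t) - 1229·L_2(t) - 1973·L_3(t).
Expanding and collecting terms gives g(t) = -6t³ + t² + 5t + 1.
Check: g(6) = -1229. ✓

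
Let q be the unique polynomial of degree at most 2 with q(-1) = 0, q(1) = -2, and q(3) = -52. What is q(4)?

Forward differences of the values at s = -1, 1, 3:
  q  : 0  -2  -52
  Δ  : -2  -50
  Δ^2: -48
The second differences are constant, confirming degree 2.
Interpolating (Newton forward form) and evaluating at s = 4 gives q(4) = -95.

-95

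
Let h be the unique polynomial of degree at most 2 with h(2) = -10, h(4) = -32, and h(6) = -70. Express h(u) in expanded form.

Using the Lagrange interpolation formula with nodes 2, 4, 6:
  L_0(u) = (u - 4)(u - 6) / 8
  L_1(u) = (u - 2)(u - 6) / -4
  L_2(u) = (u - 2)(u - 4) / 8
Then h(u) = -10·L_0(u) - 32·L_1(u) - 70·L_2(u).
Expanding and collecting terms gives h(u) = -2u² + u - 4.
Check: h(6) = -70. ✓

h(u) = -2u^2 + u - 4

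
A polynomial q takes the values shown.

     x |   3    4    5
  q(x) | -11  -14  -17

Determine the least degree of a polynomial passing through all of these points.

1

Forward differences of the values at x = 3, 4, 5:
  q  : -11  -14  -17
  Δ  : -3  -3
  Δ^2: 0
The first differences are constant (-3) and nonzero, while all higher differences vanish, so the minimal degree is 1.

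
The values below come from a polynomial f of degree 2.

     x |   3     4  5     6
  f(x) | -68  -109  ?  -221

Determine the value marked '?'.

The 3 known points determine the degree-2 polynomial uniquely.
Write f(x) = ax^2 + bx + c. Substituting each data point gives a linear system:
  9a + 3b + c = -68
  16a + 4b + c = -109
  36a + 6b + c = -221
Solving the system yields a = -5, b = -6, c = -5.
So f(x) = -5x^2 - 6x - 5.
Then f(5) = -160.

-160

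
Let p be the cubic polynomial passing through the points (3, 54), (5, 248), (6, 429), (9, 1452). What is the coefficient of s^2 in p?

Write p(s) = as^3 + bs^2 + cs + d. Substituting each data point gives a linear system:
  27a + 9b + 3c + d = 54
  125a + 25b + 5c + d = 248
  216a + 36b + 6c + d = 429
  729a + 81b + 9c + d = 1452
Solving the system yields a = 2, b = 0, c = -1, d = 3.
So p(s) = 2s^3 - s + 3.
The coefficient of s^2 is 0.

0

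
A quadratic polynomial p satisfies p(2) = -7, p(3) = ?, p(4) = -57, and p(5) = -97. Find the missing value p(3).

On equispaced nodes a degree-2 polynomial has vanishing third forward difference, so
  - p(2) + 3·p(3) - 3·p(4) + p(5) = 0.
Substituting the known values and solving for p(3):
  3·p(3) = -81
  p(3) = -27.

-27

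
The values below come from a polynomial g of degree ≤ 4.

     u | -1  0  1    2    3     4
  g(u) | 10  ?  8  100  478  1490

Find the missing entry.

-2

On equispaced nodes a degree-4 polynomial has vanishing fifth forward difference, so
  - g(-1) + 5·g(0) - 10·g(1) + 10·g(2) - 5·g(3) + g(4) = 0.
Substituting the known values and solving for g(0):
  5·g(0) = -10
  g(0) = -2.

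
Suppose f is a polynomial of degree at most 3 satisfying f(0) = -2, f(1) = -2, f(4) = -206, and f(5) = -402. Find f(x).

Write f(x) = ax^3 + bx^2 + cx + d. Substituting each data point gives a linear system:
  d = -2
  a + b + c + d = -2
  64a + 16b + 4c + d = -206
  125a + 25b + 5c + d = -402
Solving the system yields a = -3, b = -2, c = 5, d = -2.
So f(x) = -3x^3 - 2x^2 + 5x - 2.
Check: f(5) = -402. ✓

f(x) = -3x^3 - 2x^2 + 5x - 2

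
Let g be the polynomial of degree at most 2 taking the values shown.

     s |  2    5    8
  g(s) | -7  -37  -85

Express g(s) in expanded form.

g(s) = -s^2 - 3s + 3

Write g(s) = as^2 + bs + c. Substituting each data point gives a linear system:
  4a + 2b + c = -7
  25a + 5b + c = -37
  64a + 8b + c = -85
Solving the system yields a = -1, b = -3, c = 3.
So g(s) = -s^2 - 3s + 3.
Check: g(8) = -85. ✓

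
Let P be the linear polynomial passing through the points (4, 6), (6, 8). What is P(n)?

Using the Lagrange interpolation formula with nodes 4, 6:
  L_0(n) = (n - 6) / -2
  L_1(n) = (n - 4) / 2
Then P(n) = 6·L_0(n) + 8·L_1(n).
Expanding and collecting terms gives P(n) = n + 2.
Check: P(4) = 6. ✓

P(n) = n + 2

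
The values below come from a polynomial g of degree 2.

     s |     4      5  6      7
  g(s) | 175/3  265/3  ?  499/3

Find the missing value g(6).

The 3 known points determine the degree-2 polynomial uniquely.
Write g(s) = as^2 + bs + c. Substituting each data point gives a linear system:
  16a + 4b + c = 175/3
  25a + 5b + c = 265/3
  49a + 7b + c = 499/3
Solving the system yields a = 3, b = 3, c = -5/3.
So g(s) = 3s^2 + 3s - 5/3.
Then g(6) = 373/3.

373/3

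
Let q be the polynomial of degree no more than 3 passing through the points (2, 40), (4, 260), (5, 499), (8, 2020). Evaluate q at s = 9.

Write q(s) = as^3 + bs^2 + cs + d. Substituting each data point gives a linear system:
  8a + 4b + 2c + d = 40
  64a + 16b + 4c + d = 260
  125a + 25b + 5c + d = 499
  512a + 64b + 8c + d = 2020
Solving the system yields a = 4, b = -1, c = 4, d = 4.
So q(s) = 4s^3 - s^2 + 4s + 4.
Then q(9) = 2875.

2875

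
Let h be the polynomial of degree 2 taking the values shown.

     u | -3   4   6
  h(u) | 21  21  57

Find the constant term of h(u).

Write h(u) = au^2 + bu + c. Substituting each data point gives a linear system:
  9a - 3b + c = 21
  16a + 4b + c = 21
  36a + 6b + c = 57
Solving the system yields a = 2, b = -2, c = -3.
So h(u) = 2u^2 - 2u - 3.
The constant term is -3.

-3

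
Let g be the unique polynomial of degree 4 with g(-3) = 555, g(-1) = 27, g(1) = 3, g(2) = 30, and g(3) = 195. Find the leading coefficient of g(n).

4

Write g(n) = an^4 + bn^3 + cn^2 + dn + e. Substituting each data point gives a linear system:
  81a - 27b + 9c - 3d + e = 555
  a - b + c - d + e = 27
  a + b + c + d + e = 3
  16a + 8b + 4c + 2d + e = 30
  81a + 27b + 9c + 3d + e = 195
Solving the system yields a = 4, b = -6, c = 5, d = -6, e = 6.
So g(n) = 4n⁴ - 6n³ + 5n² - 6n + 6.
The leading coefficient is 4.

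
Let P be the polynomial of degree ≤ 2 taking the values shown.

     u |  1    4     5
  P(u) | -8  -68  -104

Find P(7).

-200

Write P(u) = au^2 + bu + c. Substituting each data point gives a linear system:
  a + b + c = -8
  16a + 4b + c = -68
  25a + 5b + c = -104
Solving the system yields a = -4, b = 0, c = -4.
So P(u) = -4u^2 - 4.
Then P(7) = -200.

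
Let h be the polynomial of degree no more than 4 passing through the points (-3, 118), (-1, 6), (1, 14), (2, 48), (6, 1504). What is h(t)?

h(t) = t^4 + 5t^2 + 4t + 4

Write h(t) = at^4 + bt^3 + ct^2 + dt + e. Substituting each data point gives a linear system:
  81a - 27b + 9c - 3d + e = 118
  a - b + c - d + e = 6
  a + b + c + d + e = 14
  16a + 8b + 4c + 2d + e = 48
  1296a + 216b + 36c + 6d + e = 1504
Solving the system yields a = 1, b = 0, c = 5, d = 4, e = 4.
So h(t) = t^4 + 5t^2 + 4t + 4.
Check: h(-3) = 118. ✓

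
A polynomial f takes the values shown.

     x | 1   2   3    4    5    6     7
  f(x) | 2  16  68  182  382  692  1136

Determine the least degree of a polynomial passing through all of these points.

Forward differences of the values at x = 1, 2, 3, 4, 5, 6, 7:
  f  : 2  16  68  182  382  692  1136
  Δ  : 14  52  114  200  310  444
  Δ^2: 38  62  86  110  134
  Δ^3: 24  24  24  24
  Δ^4: 0  0  0
  Δ^5: 0  0
  Δ^6: 0
The third differences are constant (24) and nonzero, while all higher differences vanish, so the minimal degree is 3.

3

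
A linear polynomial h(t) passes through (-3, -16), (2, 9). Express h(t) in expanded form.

Using the Lagrange interpolation formula with nodes -3, 2:
  L_0(t) = (t - 2) / -5
  L_1(t) = (t + 3) / 5
Then h(t) = -16·L_0(t) + 9·L_1(t).
Expanding and collecting terms gives h(t) = 5t - 1.
Check: h(-3) = -16. ✓

h(t) = 5t - 1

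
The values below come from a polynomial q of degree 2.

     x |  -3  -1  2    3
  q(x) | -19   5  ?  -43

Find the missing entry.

The 3 known points determine the degree-2 polynomial uniquely.
Write q(x) = ax^2 + bx + c. Substituting each data point gives a linear system:
  9a - 3b + c = -19
  a - b + c = 5
  9a + 3b + c = -43
Solving the system yields a = -4, b = -4, c = 5.
So q(x) = -4x^2 - 4x + 5.
Then q(2) = -19.

-19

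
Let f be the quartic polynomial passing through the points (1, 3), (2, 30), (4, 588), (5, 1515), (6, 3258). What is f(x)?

f(x) = 3x^4 - 3x^3 + 3x

Write f(x) = ax^4 + bx^3 + cx^2 + dx + e. Substituting each data point gives a linear system:
  a + b + c + d + e = 3
  16a + 8b + 4c + 2d + e = 30
  256a + 64b + 16c + 4d + e = 588
  625a + 125b + 25c + 5d + e = 1515
  1296a + 216b + 36c + 6d + e = 3258
Solving the system yields a = 3, b = -3, c = 0, d = 3, e = 0.
So f(x) = 3x^4 - 3x^3 + 3x.
Check: f(2) = 30. ✓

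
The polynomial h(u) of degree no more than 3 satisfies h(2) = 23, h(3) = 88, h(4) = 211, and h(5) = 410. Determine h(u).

h(u) = 3u^3 + 2u^2 - 2u - 5

Write h(u) = au^3 + bu^2 + cu + d. Substituting each data point gives a linear system:
  8a + 4b + 2c + d = 23
  27a + 9b + 3c + d = 88
  64a + 16b + 4c + d = 211
  125a + 25b + 5c + d = 410
Solving the system yields a = 3, b = 2, c = -2, d = -5.
So h(u) = 3u³ + 2u² - 2u - 5.
Check: h(2) = 23. ✓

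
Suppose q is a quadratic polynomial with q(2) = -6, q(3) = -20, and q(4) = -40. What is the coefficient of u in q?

1

Write q(u) = au^2 + bu + c. Substituting each data point gives a linear system:
  4a + 2b + c = -6
  9a + 3b + c = -20
  16a + 4b + c = -40
Solving the system yields a = -3, b = 1, c = 4.
So q(u) = -3u² + u + 4.
The coefficient of u is 1.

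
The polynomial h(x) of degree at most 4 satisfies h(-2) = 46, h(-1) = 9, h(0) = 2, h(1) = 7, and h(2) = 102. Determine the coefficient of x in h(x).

-6

Write h(x) = ax^4 + bx^3 + cx^2 + dx + e. Substituting each data point gives a linear system:
  16a - 8b + 4c - 2d + e = 46
  a - b + c - d + e = 9
  e = 2
  a + b + c + d + e = 7
  16a + 8b + 4c + 2d + e = 102
Solving the system yields a = 4, b = 5, c = 2, d = -6, e = 2.
So h(x) = 4x⁴ + 5x³ + 2x² - 6x + 2.
The coefficient of x is -6.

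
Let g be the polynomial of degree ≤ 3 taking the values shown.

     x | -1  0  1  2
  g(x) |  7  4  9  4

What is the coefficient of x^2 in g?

Write g(x) = ax^3 + bx^2 + cx + d. Substituting each data point gives a linear system:
  -a + b - c + d = 7
  d = 4
  a + b + c + d = 9
  8a + 4b + 2c + d = 4
Solving the system yields a = -3, b = 4, c = 4, d = 4.
So g(x) = -3x^3 + 4x^2 + 4x + 4.
The coefficient of x^2 is 4.

4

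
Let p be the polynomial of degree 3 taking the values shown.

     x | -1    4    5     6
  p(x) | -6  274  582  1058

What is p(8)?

2658

Write p(x) = ax^3 + bx^2 + cx + d. Substituting each data point gives a linear system:
  -a + b - c + d = -6
  64a + 16b + 4c + d = 274
  125a + 25b + 5c + d = 582
  216a + 36b + 6c + d = 1058
Solving the system yields a = 6, b = -6, c = -4, d = 2.
So p(x) = 6x^3 - 6x^2 - 4x + 2.
Then p(8) = 2658.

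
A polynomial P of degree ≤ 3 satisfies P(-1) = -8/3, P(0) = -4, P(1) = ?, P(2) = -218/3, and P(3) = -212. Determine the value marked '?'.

-46/3

The 4 known points determine the degree-3 polynomial uniquely.
Write P(x) = ax^3 + bx^2 + cx + d. Substituting each data point gives a linear system:
  -a + b - c + d = -8/3
  d = -4
  8a + 4b + 2c + d = -218/3
  27a + 9b + 3c + d = -212
Solving the system yields a = -6, b = -5, c = -1/3, d = -4.
So P(x) = -6x^3 - 5x^2 - (1/3)x - 4.
Then P(1) = -46/3.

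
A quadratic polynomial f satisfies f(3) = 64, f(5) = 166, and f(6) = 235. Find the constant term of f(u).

1

Write f(u) = au^2 + bu + c. Substituting each data point gives a linear system:
  9a + 3b + c = 64
  25a + 5b + c = 166
  36a + 6b + c = 235
Solving the system yields a = 6, b = 3, c = 1.
So f(u) = 6u² + 3u + 1.
The constant term is 1.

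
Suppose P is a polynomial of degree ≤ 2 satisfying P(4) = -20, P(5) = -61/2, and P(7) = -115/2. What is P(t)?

Write P(t) = at^2 + bt + c. Substituting each data point gives a linear system:
  16a + 4b + c = -20
  25a + 5b + c = -61/2
  49a + 7b + c = -115/2
Solving the system yields a = -1, b = -3/2, c = 2.
So P(t) = -t^2 - (3/2)t + 2.
Check: P(7) = -115/2. ✓

P(t) = -t^2 - (3/2)t + 2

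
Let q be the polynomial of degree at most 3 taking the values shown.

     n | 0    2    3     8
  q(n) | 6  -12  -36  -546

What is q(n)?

Write q(n) = an^3 + bn^2 + cn + d. Substituting each data point gives a linear system:
  d = 6
  8a + 4b + 2c + d = -12
  27a + 9b + 3c + d = -36
  512a + 64b + 8c + d = -546
Solving the system yields a = -1, b = 0, c = -5, d = 6.
So q(n) = -n³ - 5n + 6.
Check: q(2) = -12. ✓

q(n) = -n^3 - 5n + 6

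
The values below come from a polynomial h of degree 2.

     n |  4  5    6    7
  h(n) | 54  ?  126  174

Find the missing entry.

86

On equispaced nodes a degree-2 polynomial has vanishing third forward difference, so
  - h(4) + 3·h(5) - 3·h(6) + h(7) = 0.
Substituting the known values and solving for h(5):
  3·h(5) = 258
  h(5) = 86.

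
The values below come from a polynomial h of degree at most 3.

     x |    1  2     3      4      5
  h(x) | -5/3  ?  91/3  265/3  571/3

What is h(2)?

On equispaced nodes a degree-3 polynomial has vanishing fourth forward difference, so
  h(1) - 4·h(2) + 6·h(3) - 4·h(4) + h(5) = 0.
Substituting the known values and solving for h(2):
  -4·h(2) = -52/3
  h(2) = 13/3.

13/3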